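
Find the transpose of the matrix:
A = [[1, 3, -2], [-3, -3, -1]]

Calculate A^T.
[[1, -3], [3, -3], [-2, -1]]

The transpose sends entry (i,j) to (j,i); rows become columns.
Row 0 of A: [1, 3, -2] -> column 0 of A^T.
Row 1 of A: [-3, -3, -1] -> column 1 of A^T.
A^T = [[1, -3], [3, -3], [-2, -1]]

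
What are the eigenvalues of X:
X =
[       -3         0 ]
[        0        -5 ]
λ = -5, -3

Solve det(X - λI) = 0. For a 2×2 matrix the characteristic equation is λ² - (trace)λ + det = 0.
trace(X) = a + d = -3 - 5 = -8.
det(X) = a*d - b*c = (-3)*(-5) - (0)*(0) = 15 - 0 = 15.
Characteristic equation: λ² - (-8)λ + (15) = 0.
Discriminant = (-8)² - 4*(15) = 64 - 60 = 4.
λ = (-8 ± √4) / 2 = (-8 ± 2) / 2 = -5, -3.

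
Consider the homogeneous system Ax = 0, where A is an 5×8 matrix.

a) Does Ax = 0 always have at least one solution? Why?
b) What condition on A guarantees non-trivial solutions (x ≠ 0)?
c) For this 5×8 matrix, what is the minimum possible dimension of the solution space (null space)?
a) Yes, x = 0 is always a solution. b) When A has linearly dependent columns (rank < n). c) Minimum nullity = 3.

a) x = 0 satisfies A·0 = 0, so the zero vector is always a solution.
b) Non-trivial solutions exist iff the columns of A are linearly dependent, equivalently rank(A) < n (the number of columns).
c) By rank-nullity, rank(A) + nullity(A) = n = 8. Since A has only 5 rows, rank(A) ≤ 5, so nullity(A) ≥ 8 - 5 = 3.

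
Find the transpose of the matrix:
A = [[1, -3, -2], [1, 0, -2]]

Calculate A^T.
[[1, 1], [-3, 0], [-2, -2]]

The transpose sends entry (i,j) to (j,i); rows become columns.
Row 0 of A: [1, -3, -2] -> column 0 of A^T.
Row 1 of A: [1, 0, -2] -> column 1 of A^T.
A^T = [[1, 1], [-3, 0], [-2, -2]]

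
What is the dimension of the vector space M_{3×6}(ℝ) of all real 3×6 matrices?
Dimension = 18

A real 3×6 matrix is determined by its 3·6 = 18 independent entries.
A standard basis is {E_ij : 1 ≤ i ≤ 3, 1 ≤ j ≤ 6}, where E_ij has a 1 in position (i, j) and 0 elsewhere — there are 18 such matrices, and they are linearly independent and span M_{3×6}(ℝ).
Therefore dim(M_{3×6}(ℝ)) = 18.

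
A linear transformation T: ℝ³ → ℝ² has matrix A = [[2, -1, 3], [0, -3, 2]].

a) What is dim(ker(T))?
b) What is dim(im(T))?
dim(ker) = 1, dim(im) = 2

The two rows are not scalar multiples of one another (no single k satisfies row 2 = k × row 1), so they are linearly independent.
Thus rank(A) = 2.
dim(im(T)) = rank(A) = 2.
By the rank-nullity theorem applied to T: ℝ³ → ℝ², rank(A) + nullity(A) = 3 (the domain dimension), so dim(ker(T)) = 3 - 2 = 1.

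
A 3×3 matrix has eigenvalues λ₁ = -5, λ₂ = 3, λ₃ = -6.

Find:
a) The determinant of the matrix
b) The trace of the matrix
det = 90, trace = -8

Two standard eigenvalue identities:
- det(A) equals the product of the eigenvalues (counted with multiplicity).
- trace(A) equals the sum of the eigenvalues.
det(A) = (-5)*(3)*(-6) = 90.
trace(A) = -5 + 3 - 6 = -8.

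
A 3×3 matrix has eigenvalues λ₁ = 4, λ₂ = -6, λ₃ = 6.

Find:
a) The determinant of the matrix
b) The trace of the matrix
det = -144, trace = 4

Two standard eigenvalue identities:
- det(A) equals the product of the eigenvalues (counted with multiplicity).
- trace(A) equals the sum of the eigenvalues.
det(A) = (4)*(-6)*(6) = -144.
trace(A) = 4 - 6 + 6 = 4.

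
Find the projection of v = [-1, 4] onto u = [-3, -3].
[3/2, 3/2]

The projection of v onto u is proj_u(v) = ((v·u) / (u·u)) · u.
v·u = (-1)*(-3) + (4)*(-3) = -9.
u·u = (-3)*(-3) + (-3)*(-3) = 18.
coefficient = -9 / 18 = -1/2.
proj_u(v) = -1/2 · [-3, -3] = [3/2, 3/2].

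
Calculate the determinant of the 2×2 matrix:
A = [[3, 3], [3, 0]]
-9

For A = [[a, b], [c, d]], det(A) = a*d - b*c.
det(A) = (3)*(0) - (3)*(3) = 0 - 9 = -9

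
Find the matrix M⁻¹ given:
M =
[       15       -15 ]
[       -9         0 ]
det(M) = -135
M⁻¹ =
[        0      -1/9 ]
[    -1/15      -1/9 ]

For a 2×2 matrix M = [[a, b], [c, d]] with det(M) ≠ 0, M⁻¹ = (1/det(M)) * [[d, -b], [-c, a]].
det(M) = (15)*(0) - (-15)*(-9) = 0 - 135 = -135.
M⁻¹ = (1/-135) * [[0, 15], [9, 15]].
Dividing each entry by -135 and reducing:
M⁻¹ =
[        0      -1/9 ]
[    -1/15      -1/9 ]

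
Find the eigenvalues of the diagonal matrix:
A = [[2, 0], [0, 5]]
λ₁ = 2, λ₂ = 5

The characteristic polynomial of A is det(A - λI) = (2 - λ)(5 - λ) = 0.
The roots are λ = 2 and λ = 5, so the eigenvalues are the diagonal entries.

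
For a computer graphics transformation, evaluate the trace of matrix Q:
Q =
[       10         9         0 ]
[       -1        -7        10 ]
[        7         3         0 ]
tr(Q) = 10 - 7 + 0 = 3

The trace of a square matrix is the sum of its diagonal entries.
Diagonal entries of Q: Q[0][0] = 10, Q[1][1] = -7, Q[2][2] = 0.
tr(Q) = 10 - 7 + 0 = 3.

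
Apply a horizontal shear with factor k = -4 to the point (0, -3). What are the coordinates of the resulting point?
(12, -3)

Shear matrix for horizontal shear with factor k = -4:
[[1, -4], [0, 1]]
Result: (0, -3) → (12, -3)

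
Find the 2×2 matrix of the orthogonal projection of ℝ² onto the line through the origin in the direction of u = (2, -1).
[[4/5, -2/5], [-2/5, 1/5]]

The orthogonal projection onto the line spanned by a nonzero vector u = (a, b) has matrix P = (u uᵀ) / (uᵀ u) = (1/(a² + b²)) · [[a², ab], [ab, b²]].
Here u = (2, -1), so a² + b² = 4 + 1 = 5.
P = (1/5) · [[4, -2], [-2, 1]] = [[4/5, -2/5], [-2/5, 1/5]].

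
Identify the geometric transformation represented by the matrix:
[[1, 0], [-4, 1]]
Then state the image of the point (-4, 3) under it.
vertical shear with factor -4; image of (-4, 3) is (-4, 19)

The matrix [[1, 0], [k, 1]] sends (x, y) to (x, -4x + y), leaving the x-coordinate fixed: a vertical shear.
The matrix [[1, 0], [-4, 1]] represents: vertical shear with factor -4.
Applying it to (-4, 3): [1·-4 + 0·3, -4·-4 + 1·3] = (-4, 19).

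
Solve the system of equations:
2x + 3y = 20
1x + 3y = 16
x = 4, y = 4

Use elimination (row reduction):
Equation 1: 2x + 3y = 20.
Equation 2: 1x + 3y = 16.
Multiply Eq1 by 1 and Eq2 by 2: 2x + 3y = 20;  2x + 6y = 32.
Subtract: (3)y = 12, so y = 4.
Back-substitute into Eq1: 2x + 3*(4) = 20, so x = 4.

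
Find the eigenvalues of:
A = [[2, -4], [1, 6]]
λ = 4, 4

Solve det(A - λI) = 0. For a 2×2 matrix this is λ² - (trace)λ + det = 0.
trace(A) = 2 + 6 = 8.
det(A) = (2)*(6) - (-4)*(1) = 12 + 4 = 16.
Characteristic equation: λ² - (8)λ + (16) = 0.
Discriminant: (8)² - 4*(16) = 64 - 64 = 0.
Roots: λ = (8 ± √0) / 2 = 4, 4.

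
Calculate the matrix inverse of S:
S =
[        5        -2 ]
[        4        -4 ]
det(S) = -12
S⁻¹ =
[      1/3      -1/6 ]
[      1/3     -5/12 ]

For a 2×2 matrix S = [[a, b], [c, d]] with det(S) ≠ 0, S⁻¹ = (1/det(S)) * [[d, -b], [-c, a]].
det(S) = (5)*(-4) - (-2)*(4) = -20 + 8 = -12.
S⁻¹ = (1/-12) * [[-4, 2], [-4, 5]].
Dividing each entry by -12 and reducing:
S⁻¹ =
[      1/3      -1/6 ]
[      1/3     -5/12 ]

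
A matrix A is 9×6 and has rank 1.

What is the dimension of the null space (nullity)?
5

The rank-nullity theorem for an m×n matrix states:
rank(A) + nullity(A) = n (the number of columns).
Here n = 6 and rank(A) = 1, so nullity(A) = 6 - 1 = 5.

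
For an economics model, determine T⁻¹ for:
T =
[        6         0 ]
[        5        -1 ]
det(T) = -6
T⁻¹ =
[      1/6         0 ]
[      5/6        -1 ]

For a 2×2 matrix T = [[a, b], [c, d]] with det(T) ≠ 0, T⁻¹ = (1/det(T)) * [[d, -b], [-c, a]].
det(T) = (6)*(-1) - (0)*(5) = -6 - 0 = -6.
T⁻¹ = (1/-6) * [[-1, 0], [-5, 6]].
Dividing each entry by -6 and reducing:
T⁻¹ =
[      1/6         0 ]
[      5/6        -1 ]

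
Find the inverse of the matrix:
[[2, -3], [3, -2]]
[[-2/5, 3/5], [-3/5, 2/5]]

For [[a,b],[c,d]], inverse = (1/det)·[[d,-b],[-c,a]]
det = 2·-2 - -3·3 = 5
Inverse = (1/5)·[[-2, 3], [-3, 2]]
        = [[-2/5, 3/5], [-3/5, 2/5]]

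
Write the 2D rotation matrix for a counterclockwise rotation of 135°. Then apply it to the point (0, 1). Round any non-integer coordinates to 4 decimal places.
R = [[-√2/2, -√2/2], [√2/2, -√2/2]]; R·(0, 1) = (-0.7071, -0.7071)

Rotation matrix formula: R(θ) = [[cos θ, -sin θ], [sin θ, cos θ]]
For θ = 135°:
cos(135°) = -√2/2
sin(135°) = √2/2
R = [[-√2/2, -√2/2], [√2/2, -√2/2]]
Apply to (0, 1): [-√2/2·0 + (-√2/2)·1, √2/2·0 + -√2/2·1] = (-0.7071, -0.7071)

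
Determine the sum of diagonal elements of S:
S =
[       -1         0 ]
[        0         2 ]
tr(S) = -1 + 2 = 1

The trace of a square matrix is the sum of its diagonal entries.
Diagonal entries of S: S[0][0] = -1, S[1][1] = 2.
tr(S) = -1 + 2 = 1.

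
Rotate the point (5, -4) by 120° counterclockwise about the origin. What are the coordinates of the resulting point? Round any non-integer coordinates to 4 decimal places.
(0.9641, 6.3301)

Rotation matrix R(θ) = [[cos θ, -sin θ], [sin θ, cos θ]]; for θ = 120°:
R = [[-1/2, -√3/2], [√3/2, -1/2]]
Result: R × [5, -4]ᵀ = [-1/2·5 + (-√3/2)·-4, √3/2·5 + (-1/2)·-4]ᵀ = (0.9641, 6.3301)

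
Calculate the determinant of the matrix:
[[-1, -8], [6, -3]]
51

For a 2×2 matrix [[a, b], [c, d]], det = ad - bc
det = (-1)(-3) - (-8)(6) = 3 - -48 = 51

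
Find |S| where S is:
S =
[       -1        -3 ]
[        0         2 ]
det(S) = -2

For a 2×2 matrix [[a, b], [c, d]], det = a*d - b*c.
det(S) = (-1)*(2) - (-3)*(0) = -2 - 0 = -2.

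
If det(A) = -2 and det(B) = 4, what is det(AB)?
-8

Use the multiplicative property of determinants: det(AB) = det(A)*det(B).
det(AB) = (-2)*(4) = -8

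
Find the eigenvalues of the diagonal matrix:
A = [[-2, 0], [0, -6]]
λ₁ = -2, λ₂ = -6

The characteristic polynomial of A is det(A - λI) = (-2 - λ)(-6 - λ) = 0.
The roots are λ = -2 and λ = -6, so the eigenvalues are the diagonal entries.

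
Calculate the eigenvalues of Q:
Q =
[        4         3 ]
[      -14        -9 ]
λ = -3, -2

Solve det(Q - λI) = 0. For a 2×2 matrix the characteristic equation is λ² - (trace)λ + det = 0.
trace(Q) = a + d = 4 - 9 = -5.
det(Q) = a*d - b*c = (4)*(-9) - (3)*(-14) = -36 + 42 = 6.
Characteristic equation: λ² - (-5)λ + (6) = 0.
Discriminant = (-5)² - 4*(6) = 25 - 24 = 1.
λ = (-5 ± √1) / 2 = (-5 ± 1) / 2 = -3, -2.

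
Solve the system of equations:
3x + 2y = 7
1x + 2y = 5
x = 1, y = 2

Use elimination (row reduction):
Equation 1: 3x + 2y = 7.
Equation 2: 1x + 2y = 5.
Multiply Eq1 by 1 and Eq2 by 3: 3x + 2y = 7;  3x + 6y = 15.
Subtract: (4)y = 8, so y = 2.
Back-substitute into Eq1: 3x + 2*(2) = 7, so x = 1.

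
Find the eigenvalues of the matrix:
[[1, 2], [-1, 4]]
λ = 2 and λ = 3

Characteristic equation: det(A - λI) = 0
λ² - (trace)λ + (det) = 0
λ² - (5)λ + (6) = 0
λ² - 5λ + 6 = 0
Solving: λ = 2, 3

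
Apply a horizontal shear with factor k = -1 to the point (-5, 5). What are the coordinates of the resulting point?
(-10, 5)

Shear matrix for horizontal shear with factor k = -1:
[[1, -1], [0, 1]]
Result: (-5, 5) → (-10, 5)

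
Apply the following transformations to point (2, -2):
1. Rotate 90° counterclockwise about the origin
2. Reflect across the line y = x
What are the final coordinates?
(2, 2)

Step 1: Rotate 90° → (2, 2)
Step 2: Reflect across the line y = x → (2, 2)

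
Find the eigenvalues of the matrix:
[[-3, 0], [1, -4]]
λ = -4 and λ = -3

Characteristic equation: det(A - λI) = 0
λ² - (trace)λ + (det) = 0
λ² - (-7)λ + (12) = 0
λ² + 7λ + 12 = 0
Solving: λ = -4, -3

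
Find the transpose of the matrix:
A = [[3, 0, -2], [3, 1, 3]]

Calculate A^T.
[[3, 3], [0, 1], [-2, 3]]

The transpose sends entry (i,j) to (j,i); rows become columns.
Row 0 of A: [3, 0, -2] -> column 0 of A^T.
Row 1 of A: [3, 1, 3] -> column 1 of A^T.
A^T = [[3, 3], [0, 1], [-2, 3]]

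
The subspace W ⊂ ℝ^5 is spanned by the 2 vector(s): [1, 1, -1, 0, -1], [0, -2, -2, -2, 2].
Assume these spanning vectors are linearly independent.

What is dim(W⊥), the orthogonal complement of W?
dim(W⊥) = 3

For any subspace W of ℝ^n, dim(W) + dim(W⊥) = n (the whole-space dimension).
Here the given 2 vectors are linearly independent, so dim(W) = 2.
Thus dim(W⊥) = n - dim(W) = 5 - 2 = 3.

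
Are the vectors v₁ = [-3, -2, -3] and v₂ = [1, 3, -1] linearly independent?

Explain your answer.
Yes, linearly independent

Two vectors are linearly dependent iff one is a scalar multiple of the other.
No single scalar k satisfies v₂ = k·v₁ (the ratios of corresponding entries disagree), so v₁ and v₂ are linearly independent.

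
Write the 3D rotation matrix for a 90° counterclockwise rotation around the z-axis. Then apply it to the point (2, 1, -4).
R = [[0, -1, 0], [1, 0, 0], [0, 0, 1]]; R·(2, 1, -4) = (-1, 2, -4)

Rotation matrix for 90° around z-axis:
cos(90°) = 0, sin(90°) = 1
R = [[0, -1, 0], [1, 0, 0], [0, 0, 1]]
Apply to (2, 1, -4): R·[2, 1, -4]ᵀ = (-1, 2, -4)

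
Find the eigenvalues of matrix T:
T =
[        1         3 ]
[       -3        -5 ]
λ = -2, -2

Solve det(T - λI) = 0. For a 2×2 matrix the characteristic equation is λ² - (trace)λ + det = 0.
trace(T) = a + d = 1 - 5 = -4.
det(T) = a*d - b*c = (1)*(-5) - (3)*(-3) = -5 + 9 = 4.
Characteristic equation: λ² - (-4)λ + (4) = 0.
Discriminant = (-4)² - 4*(4) = 16 - 16 = 0.
λ = (-4 ± √0) / 2 = (-4 ± 0) / 2 = -2, -2.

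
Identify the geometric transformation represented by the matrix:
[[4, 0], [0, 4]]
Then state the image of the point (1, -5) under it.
uniform scaling by factor 4; image of (1, -5) is (4, -20)

This is a diagonal matrix with equal entries 4, so it scales both axes by the same factor 4.
The matrix [[4, 0], [0, 4]] represents: uniform scaling by factor 4.
Applying it to (1, -5): [4·1 + 0·-5, 0·1 + 4·-5] = (4, -20).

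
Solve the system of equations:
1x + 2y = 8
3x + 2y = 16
x = 4, y = 2

Use elimination (row reduction):
Equation 1: 1x + 2y = 8.
Equation 2: 3x + 2y = 16.
Multiply Eq1 by 3 and Eq2 by 1: 3x + 6y = 24;  3x + 2y = 16.
Subtract: (-4)y = -8, so y = 2.
Back-substitute into Eq1: 1x + 2*(2) = 8, so x = 4.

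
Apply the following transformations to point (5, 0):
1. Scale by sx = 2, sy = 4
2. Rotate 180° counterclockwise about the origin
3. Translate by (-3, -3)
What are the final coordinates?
(-13, -3)

Step 1: Scale → (10, 0)
Step 2: Rotate 180° → (-10, 0)
Step 3: Translate → (-13, -3)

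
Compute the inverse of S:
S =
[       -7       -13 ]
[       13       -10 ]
det(S) = 239
S⁻¹ =
[  -10/239    13/239 ]
[  -13/239    -7/239 ]

For a 2×2 matrix S = [[a, b], [c, d]] with det(S) ≠ 0, S⁻¹ = (1/det(S)) * [[d, -b], [-c, a]].
det(S) = (-7)*(-10) - (-13)*(13) = 70 + 169 = 239.
S⁻¹ = (1/239) * [[-10, 13], [-13, -7]].
Dividing each entry by 239 and reducing:
S⁻¹ =
[  -10/239    13/239 ]
[  -13/239    -7/239 ]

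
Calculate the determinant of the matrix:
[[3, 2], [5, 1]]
-7

For a 2×2 matrix [[a, b], [c, d]], det = ad - bc
det = (3)(1) - (2)(5) = 3 - 10 = -7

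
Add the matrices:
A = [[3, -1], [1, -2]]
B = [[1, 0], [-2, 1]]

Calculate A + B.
[[4, -1], [-1, -1]]

Add corresponding elements:
(3)+(1)=4
(-1)+(0)=-1
(1)+(-2)=-1
(-2)+(1)=-1
A + B = [[4, -1], [-1, -1]]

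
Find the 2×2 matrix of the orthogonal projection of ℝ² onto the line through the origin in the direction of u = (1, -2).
[[1/5, -2/5], [-2/5, 4/5]]

The orthogonal projection onto the line spanned by a nonzero vector u = (a, b) has matrix P = (u uᵀ) / (uᵀ u) = (1/(a² + b²)) · [[a², ab], [ab, b²]].
Here u = (1, -2), so a² + b² = 1 + 4 = 5.
P = (1/5) · [[1, -2], [-2, 4]] = [[1/5, -2/5], [-2/5, 4/5]].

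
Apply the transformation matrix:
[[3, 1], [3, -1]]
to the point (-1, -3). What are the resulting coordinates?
(-6, 0)

Matrix multiplication:
[[3, 1], [3, -1]] × [-1, -3]ᵀ
= [3×-1 + 1×-3, 3×-1 + -1×-3]ᵀ
= [-6.0000, 0.0000]ᵀ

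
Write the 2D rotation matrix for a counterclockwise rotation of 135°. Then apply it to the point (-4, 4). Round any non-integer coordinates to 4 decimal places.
R = [[-√2/2, -√2/2], [√2/2, -√2/2]]; R·(-4, 4) = (0.0000, -5.6569)

Rotation matrix formula: R(θ) = [[cos θ, -sin θ], [sin θ, cos θ]]
For θ = 135°:
cos(135°) = -√2/2
sin(135°) = √2/2
R = [[-√2/2, -√2/2], [√2/2, -√2/2]]
Apply to (-4, 4): [-√2/2·-4 + (-√2/2)·4, √2/2·-4 + -√2/2·4] = (0.0000, -5.6569)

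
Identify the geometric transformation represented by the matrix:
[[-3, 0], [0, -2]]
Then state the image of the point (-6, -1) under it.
non-uniform scaling by (-3, -2); image of (-6, -1) is (18, 2)

This is diagonal with distinct entries, so it scales the x-axis by -3 and the y-axis by -2.
The matrix [[-3, 0], [0, -2]] represents: non-uniform scaling by (-3, -2).
Applying it to (-6, -1): [-3·-6 + 0·-1, 0·-6 + -2·-1] = (18, 2).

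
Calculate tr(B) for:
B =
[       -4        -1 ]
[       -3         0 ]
tr(B) = -4 + 0 = -4

The trace of a square matrix is the sum of its diagonal entries.
Diagonal entries of B: B[0][0] = -4, B[1][1] = 0.
tr(B) = -4 + 0 = -4.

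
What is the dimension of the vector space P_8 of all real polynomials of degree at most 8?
Dimension = 9

A polynomial of degree at most 8 can be written as a₀ + a₁x + a₂x² + … + a_8x^8, with 9 free coefficients a₀, …, a_8.
The set {1, x, x², …, x^8} is a basis: it spans P_8 (every such polynomial is a linear combination of these) and is linearly independent (a polynomial is zero iff all its coefficients are zero).
Therefore dim(P_8) = 8 + 1 = 9.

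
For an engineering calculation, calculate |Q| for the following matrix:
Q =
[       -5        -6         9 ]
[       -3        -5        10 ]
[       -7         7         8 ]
det(Q) = 322

Expand along row 0 (cofactor expansion): det(Q) = a*(e*i - f*h) - b*(d*i - f*g) + c*(d*h - e*g), where the 3×3 is [[a, b, c], [d, e, f], [g, h, i]].
Minor M_00 = (-5)*(8) - (10)*(7) = -40 - 70 = -110.
Minor M_01 = (-3)*(8) - (10)*(-7) = -24 + 70 = 46.
Minor M_02 = (-3)*(7) - (-5)*(-7) = -21 - 35 = -56.
det(Q) = (-5)*(-110) - (-6)*(46) + (9)*(-56) = 550 + 276 - 504 = 322.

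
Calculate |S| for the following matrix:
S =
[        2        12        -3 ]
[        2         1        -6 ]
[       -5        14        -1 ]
det(S) = 451

Expand along row 0 (cofactor expansion): det(S) = a*(e*i - f*h) - b*(d*i - f*g) + c*(d*h - e*g), where the 3×3 is [[a, b, c], [d, e, f], [g, h, i]].
Minor M_00 = (1)*(-1) - (-6)*(14) = -1 + 84 = 83.
Minor M_01 = (2)*(-1) - (-6)*(-5) = -2 - 30 = -32.
Minor M_02 = (2)*(14) - (1)*(-5) = 28 + 5 = 33.
det(S) = (2)*(83) - (12)*(-32) + (-3)*(33) = 166 + 384 - 99 = 451.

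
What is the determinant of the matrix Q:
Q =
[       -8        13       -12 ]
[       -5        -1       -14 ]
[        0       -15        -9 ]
det(Q) = 123

Expand along row 0 (cofactor expansion): det(Q) = a*(e*i - f*h) - b*(d*i - f*g) + c*(d*h - e*g), where the 3×3 is [[a, b, c], [d, e, f], [g, h, i]].
Minor M_00 = (-1)*(-9) - (-14)*(-15) = 9 - 210 = -201.
Minor M_01 = (-5)*(-9) - (-14)*(0) = 45 - 0 = 45.
Minor M_02 = (-5)*(-15) - (-1)*(0) = 75 - 0 = 75.
det(Q) = (-8)*(-201) - (13)*(45) + (-12)*(75) = 1608 - 585 - 900 = 123.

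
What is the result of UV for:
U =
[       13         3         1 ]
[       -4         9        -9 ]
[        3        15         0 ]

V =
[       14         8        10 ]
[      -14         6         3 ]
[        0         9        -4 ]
UV =
[      140       131       135 ]
[     -182       -59        23 ]
[     -168       114        75 ]

Matrix multiplication: (UV)[i][j] = sum over k of U[i][k] * V[k][j].
  (UV)[0][0] = (13)*(14) + (3)*(-14) + (1)*(0) = 140
  (UV)[0][1] = (13)*(8) + (3)*(6) + (1)*(9) = 131
  (UV)[0][2] = (13)*(10) + (3)*(3) + (1)*(-4) = 135
  (UV)[1][0] = (-4)*(14) + (9)*(-14) + (-9)*(0) = -182
  (UV)[1][1] = (-4)*(8) + (9)*(6) + (-9)*(9) = -59
  (UV)[1][2] = (-4)*(10) + (9)*(3) + (-9)*(-4) = 23
  (UV)[2][0] = (3)*(14) + (15)*(-14) + (0)*(0) = -168
  (UV)[2][1] = (3)*(8) + (15)*(6) + (0)*(9) = 114
  (UV)[2][2] = (3)*(10) + (15)*(3) + (0)*(-4) = 75
UV =
[      140       131       135 ]
[     -182       -59        23 ]
[     -168       114        75 ]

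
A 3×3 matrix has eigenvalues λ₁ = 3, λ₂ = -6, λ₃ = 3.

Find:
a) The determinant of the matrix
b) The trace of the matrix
det = -54, trace = 0

Two standard eigenvalue identities:
- det(A) equals the product of the eigenvalues (counted with multiplicity).
- trace(A) equals the sum of the eigenvalues.
det(A) = (3)*(-6)*(3) = -54.
trace(A) = 3 - 6 + 3 = 0.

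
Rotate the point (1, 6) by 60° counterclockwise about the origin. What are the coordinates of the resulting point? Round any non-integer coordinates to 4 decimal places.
(-4.6962, 3.8660)

Rotation matrix R(θ) = [[cos θ, -sin θ], [sin θ, cos θ]]; for θ = 60°:
R = [[1/2, -√3/2], [√3/2, 1/2]]
Result: R × [1, 6]ᵀ = [1/2·1 + (-√3/2)·6, √3/2·1 + (1/2)·6]ᵀ = (-4.6962, 3.8660)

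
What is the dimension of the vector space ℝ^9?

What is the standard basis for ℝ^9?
Dimension = 9; standard basis = {e_1, e_2, e_3, …, e_9}

ℝ^9 is the space of 9-tuples of real numbers; its dimension is 9.
The standard basis consists of 9 vectors: e_1, e_2, e_3, …, e_9, where e_i is the vector with 1 in position i and 0 elsewhere.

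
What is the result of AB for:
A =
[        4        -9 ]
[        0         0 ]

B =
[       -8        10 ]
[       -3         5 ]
AB =
[       -5        -5 ]
[        0         0 ]

Matrix multiplication: (AB)[i][j] = sum over k of A[i][k] * B[k][j].
  (AB)[0][0] = (4)*(-8) + (-9)*(-3) = -5
  (AB)[0][1] = (4)*(10) + (-9)*(5) = -5
  (AB)[1][0] = (0)*(-8) + (0)*(-3) = 0
  (AB)[1][1] = (0)*(10) + (0)*(5) = 0
AB =
[       -5        -5 ]
[        0         0 ]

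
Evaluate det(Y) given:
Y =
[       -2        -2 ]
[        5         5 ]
det(Y) = 0

For a 2×2 matrix [[a, b], [c, d]], det = a*d - b*c.
det(Y) = (-2)*(5) - (-2)*(5) = -10 + 10 = 0.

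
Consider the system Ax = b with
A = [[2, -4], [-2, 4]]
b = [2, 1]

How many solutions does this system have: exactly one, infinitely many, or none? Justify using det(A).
No solution

det(A) = (2)*(4) - (-4)*(-2) = 0, so A is singular.
The column space of A is span(column 1) = span([2, -2]).
b = [2, 1] is not a scalar multiple of column 1, so b ∉ column space and the system is inconsistent — no solution.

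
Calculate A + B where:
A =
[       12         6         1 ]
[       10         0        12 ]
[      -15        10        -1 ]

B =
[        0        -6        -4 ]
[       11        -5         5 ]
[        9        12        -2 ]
A + B =
[       12         0        -3 ]
[       21        -5        17 ]
[       -6        22        -3 ]

Matrix addition is elementwise: (A+B)[i][j] = A[i][j] + B[i][j].
  (A+B)[0][0] = (12) + (0) = 12
  (A+B)[0][1] = (6) + (-6) = 0
  (A+B)[0][2] = (1) + (-4) = -3
  (A+B)[1][0] = (10) + (11) = 21
  (A+B)[1][1] = (0) + (-5) = -5
  (A+B)[1][2] = (12) + (5) = 17
  (A+B)[2][0] = (-15) + (9) = -6
  (A+B)[2][1] = (10) + (12) = 22
  (A+B)[2][2] = (-1) + (-2) = -3
A + B =
[       12         0        -3 ]
[       21        -5        17 ]
[       -6        22        -3 ]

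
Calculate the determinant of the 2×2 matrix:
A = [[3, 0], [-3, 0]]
0

For A = [[a, b], [c, d]], det(A) = a*d - b*c.
det(A) = (3)*(0) - (0)*(-3) = 0 - 0 = 0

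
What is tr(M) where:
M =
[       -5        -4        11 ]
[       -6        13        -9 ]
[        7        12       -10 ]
tr(M) = -5 + 13 - 10 = -2

The trace of a square matrix is the sum of its diagonal entries.
Diagonal entries of M: M[0][0] = -5, M[1][1] = 13, M[2][2] = -10.
tr(M) = -5 + 13 - 10 = -2.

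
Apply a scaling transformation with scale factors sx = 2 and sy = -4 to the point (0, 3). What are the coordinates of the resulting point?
(0, -12)

Scaling matrix:
[[2, 0], [0, -4]]
Result: (0 × 2, 3 × -4) = (0, -12)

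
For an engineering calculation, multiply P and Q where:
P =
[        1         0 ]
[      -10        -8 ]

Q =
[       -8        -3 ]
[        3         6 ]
PQ =
[       -8        -3 ]
[       56       -18 ]

Matrix multiplication: (PQ)[i][j] = sum over k of P[i][k] * Q[k][j].
  (PQ)[0][0] = (1)*(-8) + (0)*(3) = -8
  (PQ)[0][1] = (1)*(-3) + (0)*(6) = -3
  (PQ)[1][0] = (-10)*(-8) + (-8)*(3) = 56
  (PQ)[1][1] = (-10)*(-3) + (-8)*(6) = -18
PQ =
[       -8        -3 ]
[       56       -18 ]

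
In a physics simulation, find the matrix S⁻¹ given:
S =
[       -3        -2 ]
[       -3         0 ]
det(S) = -6
S⁻¹ =
[        0      -1/3 ]
[     -1/2       1/2 ]

For a 2×2 matrix S = [[a, b], [c, d]] with det(S) ≠ 0, S⁻¹ = (1/det(S)) * [[d, -b], [-c, a]].
det(S) = (-3)*(0) - (-2)*(-3) = 0 - 6 = -6.
S⁻¹ = (1/-6) * [[0, 2], [3, -3]].
Dividing each entry by -6 and reducing:
S⁻¹ =
[        0      -1/3 ]
[     -1/2       1/2 ]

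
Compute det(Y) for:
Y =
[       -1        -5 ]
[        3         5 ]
det(Y) = 10

For a 2×2 matrix [[a, b], [c, d]], det = a*d - b*c.
det(Y) = (-1)*(5) - (-5)*(3) = -5 + 15 = 10.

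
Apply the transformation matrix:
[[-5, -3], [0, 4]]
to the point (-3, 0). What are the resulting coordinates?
(15, 0)

Matrix multiplication:
[[-5, -3], [0, 4]] × [-3, 0]ᵀ
= [-5×-3 + -3×0, 0×-3 + 4×0]ᵀ
= [15.0000, 0.0000]ᵀ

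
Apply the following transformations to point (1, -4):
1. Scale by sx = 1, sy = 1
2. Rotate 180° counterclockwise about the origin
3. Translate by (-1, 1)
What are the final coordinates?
(-2, 5)

Step 1: Scale → (1, -4)
Step 2: Rotate 180° → (-1, 4)
Step 3: Translate → (-2, 5)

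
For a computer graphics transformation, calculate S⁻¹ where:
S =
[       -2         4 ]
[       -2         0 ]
det(S) = 8
S⁻¹ =
[        0      -1/2 ]
[      1/4      -1/4 ]

For a 2×2 matrix S = [[a, b], [c, d]] with det(S) ≠ 0, S⁻¹ = (1/det(S)) * [[d, -b], [-c, a]].
det(S) = (-2)*(0) - (4)*(-2) = 0 + 8 = 8.
S⁻¹ = (1/8) * [[0, -4], [2, -2]].
Dividing each entry by 8 and reducing:
S⁻¹ =
[        0      -1/2 ]
[      1/4      -1/4 ]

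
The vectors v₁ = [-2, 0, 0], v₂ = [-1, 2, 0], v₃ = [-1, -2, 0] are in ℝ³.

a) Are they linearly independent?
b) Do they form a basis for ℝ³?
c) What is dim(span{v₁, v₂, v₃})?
Not independent, not a basis, dim(span) = 2

Check whether v₃ can be written as a linear combination of v₁ and v₂.
v₃ = (1)·v₁ + (-1)·v₂ = [-1, -2, 0], so the three vectors are linearly dependent.
Thus they do not form a basis for ℝ³, and dim(span{v₁, v₂, v₃}) = 2 (spanned by v₁ and v₂).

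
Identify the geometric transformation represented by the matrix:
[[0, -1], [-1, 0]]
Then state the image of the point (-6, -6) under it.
reflection across the line y = -x; image of (-6, -6) is (6, 6)

This is a symmetric orthogonal matrix with determinant -1, which characterizes a reflection in ℝ².
The matrix [[0, -1], [-1, 0]] represents: reflection across the line y = -x.
Applying it to (-6, -6): [0·-6 + -1·-6, -1·-6 + 0·-6] = (6, 6).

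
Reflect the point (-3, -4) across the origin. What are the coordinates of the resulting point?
(3, 4)

Reflection across origin: (-3, -4) → (3, 4)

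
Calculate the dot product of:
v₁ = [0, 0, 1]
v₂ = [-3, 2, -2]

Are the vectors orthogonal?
-2, No

The dot product is the sum of products of corresponding components.
v₁·v₂ = (0)*(-3) + (0)*(2) + (1)*(-2) = 0 + 0 - 2 = -2.
Two vectors are orthogonal iff their dot product is 0; here the dot product is -2, so the vectors are not orthogonal.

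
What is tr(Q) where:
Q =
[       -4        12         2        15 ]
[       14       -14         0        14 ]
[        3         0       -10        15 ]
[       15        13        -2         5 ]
tr(Q) = -4 - 14 - 10 + 5 = -23

The trace of a square matrix is the sum of its diagonal entries.
Diagonal entries of Q: Q[0][0] = -4, Q[1][1] = -14, Q[2][2] = -10, Q[3][3] = 5.
tr(Q) = -4 - 14 - 10 + 5 = -23.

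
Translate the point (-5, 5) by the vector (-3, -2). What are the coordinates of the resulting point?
(-8, 3)

Translation by (-3, -2):
x' = -5 + -3 = -8
y' = 5 + -2 = 3
Homogeneous matrix: [[1, 0, -3], [0, 1, -2], [0, 0, 1]]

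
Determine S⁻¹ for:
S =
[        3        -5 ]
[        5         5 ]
det(S) = 40
S⁻¹ =
[      1/8       1/8 ]
[     -1/8      3/40 ]

For a 2×2 matrix S = [[a, b], [c, d]] with det(S) ≠ 0, S⁻¹ = (1/det(S)) * [[d, -b], [-c, a]].
det(S) = (3)*(5) - (-5)*(5) = 15 + 25 = 40.
S⁻¹ = (1/40) * [[5, 5], [-5, 3]].
Dividing each entry by 40 and reducing:
S⁻¹ =
[      1/8       1/8 ]
[     -1/8      3/40 ]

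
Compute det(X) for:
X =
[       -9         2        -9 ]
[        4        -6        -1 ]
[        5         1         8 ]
det(X) = 43

Expand along row 0 (cofactor expansion): det(X) = a*(e*i - f*h) - b*(d*i - f*g) + c*(d*h - e*g), where the 3×3 is [[a, b, c], [d, e, f], [g, h, i]].
Minor M_00 = (-6)*(8) - (-1)*(1) = -48 + 1 = -47.
Minor M_01 = (4)*(8) - (-1)*(5) = 32 + 5 = 37.
Minor M_02 = (4)*(1) - (-6)*(5) = 4 + 30 = 34.
det(X) = (-9)*(-47) - (2)*(37) + (-9)*(34) = 423 - 74 - 306 = 43.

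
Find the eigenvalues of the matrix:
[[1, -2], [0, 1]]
λ = 1 and λ = 1

Characteristic equation: det(A - λI) = 0
λ² - (trace)λ + (det) = 0
λ² - (2)λ + (1) = 0
λ² - 2λ + 1 = 0
Solving: λ = 1, 1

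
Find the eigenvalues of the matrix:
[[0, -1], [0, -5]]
λ = -5 and λ = 0

Characteristic equation: det(A - λI) = 0
λ² - (trace)λ + (det) = 0
λ² - (-5)λ + (0) = 0
λ² + 5λ + 0 = 0
Solving: λ = -5, 0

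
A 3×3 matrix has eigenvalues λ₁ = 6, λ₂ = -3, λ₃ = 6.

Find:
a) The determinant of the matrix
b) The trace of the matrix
det = -108, trace = 9

Two standard eigenvalue identities:
- det(A) equals the product of the eigenvalues (counted with multiplicity).
- trace(A) equals the sum of the eigenvalues.
det(A) = (6)*(-3)*(6) = -108.
trace(A) = 6 - 3 + 6 = 9.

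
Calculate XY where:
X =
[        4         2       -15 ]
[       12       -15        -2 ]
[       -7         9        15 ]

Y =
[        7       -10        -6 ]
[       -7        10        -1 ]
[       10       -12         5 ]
XY =
[     -136       160      -101 ]
[      169      -246       -67 ]
[       38       -20       108 ]

Matrix multiplication: (XY)[i][j] = sum over k of X[i][k] * Y[k][j].
  (XY)[0][0] = (4)*(7) + (2)*(-7) + (-15)*(10) = -136
  (XY)[0][1] = (4)*(-10) + (2)*(10) + (-15)*(-12) = 160
  (XY)[0][2] = (4)*(-6) + (2)*(-1) + (-15)*(5) = -101
  (XY)[1][0] = (12)*(7) + (-15)*(-7) + (-2)*(10) = 169
  (XY)[1][1] = (12)*(-10) + (-15)*(10) + (-2)*(-12) = -246
  (XY)[1][2] = (12)*(-6) + (-15)*(-1) + (-2)*(5) = -67
  (XY)[2][0] = (-7)*(7) + (9)*(-7) + (15)*(10) = 38
  (XY)[2][1] = (-7)*(-10) + (9)*(10) + (15)*(-12) = -20
  (XY)[2][2] = (-7)*(-6) + (9)*(-1) + (15)*(5) = 108
XY =
[     -136       160      -101 ]
[      169      -246       -67 ]
[       38       -20       108 ]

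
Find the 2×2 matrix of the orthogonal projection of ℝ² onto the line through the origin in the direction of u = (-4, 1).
[[16/17, -4/17], [-4/17, 1/17]]

The orthogonal projection onto the line spanned by a nonzero vector u = (a, b) has matrix P = (u uᵀ) / (uᵀ u) = (1/(a² + b²)) · [[a², ab], [ab, b²]].
Here u = (-4, 1), so a² + b² = 16 + 1 = 17.
P = (1/17) · [[16, -4], [-4, 1]] = [[16/17, -4/17], [-4/17, 1/17]].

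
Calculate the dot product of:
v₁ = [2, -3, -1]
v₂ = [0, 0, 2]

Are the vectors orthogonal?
-2, No

The dot product is the sum of products of corresponding components.
v₁·v₂ = (2)*(0) + (-3)*(0) + (-1)*(2) = 0 + 0 - 2 = -2.
Two vectors are orthogonal iff their dot product is 0; here the dot product is -2, so the vectors are not orthogonal.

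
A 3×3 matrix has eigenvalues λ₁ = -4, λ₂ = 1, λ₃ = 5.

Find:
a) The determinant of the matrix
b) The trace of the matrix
det = -20, trace = 2

Two standard eigenvalue identities:
- det(A) equals the product of the eigenvalues (counted with multiplicity).
- trace(A) equals the sum of the eigenvalues.
det(A) = (-4)*(1)*(5) = -20.
trace(A) = -4 + 1 + 5 = 2.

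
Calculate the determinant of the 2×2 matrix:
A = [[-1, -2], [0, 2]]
-2

For A = [[a, b], [c, d]], det(A) = a*d - b*c.
det(A) = (-1)*(2) - (-2)*(0) = -2 - 0 = -2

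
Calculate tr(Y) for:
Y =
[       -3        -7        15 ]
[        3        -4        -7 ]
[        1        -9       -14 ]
tr(Y) = -3 - 4 - 14 = -21

The trace of a square matrix is the sum of its diagonal entries.
Diagonal entries of Y: Y[0][0] = -3, Y[1][1] = -4, Y[2][2] = -14.
tr(Y) = -3 - 4 - 14 = -21.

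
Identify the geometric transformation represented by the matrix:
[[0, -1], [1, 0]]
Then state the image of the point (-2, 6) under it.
rotation by 90° counterclockwise; image of (-2, 6) is (-6, -2)

This matches the form [[cos θ, -sin θ], [sin θ, cos θ]] of a rotation matrix; reading off cos θ and sin θ gives the angle.
The matrix [[0, -1], [1, 0]] represents: rotation by 90° counterclockwise.
Applying it to (-2, 6): [0·-2 + -1·6, 1·-2 + 0·6] = (-6, -2).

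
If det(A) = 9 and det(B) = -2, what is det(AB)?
-18

Use the multiplicative property of determinants: det(AB) = det(A)*det(B).
det(AB) = (9)*(-2) = -18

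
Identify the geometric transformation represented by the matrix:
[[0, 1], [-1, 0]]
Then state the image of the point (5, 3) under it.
rotation by 90° clockwise (i.e., 270° counterclockwise); image of (5, 3) is (3, -5)

This matches the form [[cos θ, -sin θ], [sin θ, cos θ]] of a rotation matrix; reading off cos θ and sin θ gives the angle.
The matrix [[0, 1], [-1, 0]] represents: rotation by 90° clockwise (i.e., 270° counterclockwise).
Applying it to (5, 3): [0·5 + 1·3, -1·5 + 0·3] = (3, -5).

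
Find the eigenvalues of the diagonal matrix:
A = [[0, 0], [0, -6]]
λ₁ = 0, λ₂ = -6

The characteristic polynomial of A is det(A - λI) = (0 - λ)(-6 - λ) = 0.
The roots are λ = 0 and λ = -6, so the eigenvalues are the diagonal entries.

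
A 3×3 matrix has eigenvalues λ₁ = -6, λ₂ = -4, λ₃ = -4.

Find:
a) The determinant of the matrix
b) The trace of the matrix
det = -96, trace = -14

Two standard eigenvalue identities:
- det(A) equals the product of the eigenvalues (counted with multiplicity).
- trace(A) equals the sum of the eigenvalues.
det(A) = (-6)*(-4)*(-4) = -96.
trace(A) = -6 - 4 - 4 = -14.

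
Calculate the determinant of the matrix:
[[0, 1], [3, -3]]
-3

For a 2×2 matrix [[a, b], [c, d]], det = ad - bc
det = (0)(-3) - (1)(3) = 0 - 3 = -3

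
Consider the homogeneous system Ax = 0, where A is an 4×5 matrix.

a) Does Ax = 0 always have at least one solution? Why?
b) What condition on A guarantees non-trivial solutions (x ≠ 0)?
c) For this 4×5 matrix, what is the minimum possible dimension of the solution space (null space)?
a) Yes, x = 0 is always a solution. b) When A has linearly dependent columns (rank < n). c) Minimum nullity = 1.

a) x = 0 satisfies A·0 = 0, so the zero vector is always a solution.
b) Non-trivial solutions exist iff the columns of A are linearly dependent, equivalently rank(A) < n (the number of columns).
c) By rank-nullity, rank(A) + nullity(A) = n = 5. Since A has only 4 rows, rank(A) ≤ 4, so nullity(A) ≥ 5 - 4 = 1.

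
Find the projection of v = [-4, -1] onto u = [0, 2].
[0, -1]

The projection of v onto u is proj_u(v) = ((v·u) / (u·u)) · u.
v·u = (-4)*(0) + (-1)*(2) = -2.
u·u = (0)*(0) + (2)*(2) = 4.
coefficient = -2 / 4 = -1/2.
proj_u(v) = -1/2 · [0, 2] = [0, -1].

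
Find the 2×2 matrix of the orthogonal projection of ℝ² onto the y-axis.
[[0, 0], [0, 1]]

The orthogonal projection onto the line spanned by a nonzero vector u = (a, b) has matrix P = (u uᵀ) / (uᵀ u) = (1/(a² + b²)) · [[a², ab], [ab, b²]].
Here u = (0, 1), so a² + b² = 0 + 1 = 1.
P = (1/1) · [[0, 0], [0, 1]] = [[0, 0], [0, 1]].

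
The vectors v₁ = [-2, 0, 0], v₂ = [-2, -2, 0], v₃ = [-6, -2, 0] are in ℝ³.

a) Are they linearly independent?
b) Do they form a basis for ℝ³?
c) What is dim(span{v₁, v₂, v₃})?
Not independent, not a basis, dim(span) = 2

Check whether v₃ can be written as a linear combination of v₁ and v₂.
v₃ = (2)·v₁ + (1)·v₂ = [-6, -2, 0], so the three vectors are linearly dependent.
Thus they do not form a basis for ℝ³, and dim(span{v₁, v₂, v₃}) = 2 (spanned by v₁ and v₂).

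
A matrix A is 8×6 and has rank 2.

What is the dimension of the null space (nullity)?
4

The rank-nullity theorem for an m×n matrix states:
rank(A) + nullity(A) = n (the number of columns).
Here n = 6 and rank(A) = 2, so nullity(A) = 6 - 2 = 4.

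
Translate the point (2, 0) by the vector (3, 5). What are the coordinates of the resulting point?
(5, 5)

Translation by (3, 5):
x' = 2 + 3 = 5
y' = 0 + 5 = 5
Homogeneous matrix: [[1, 0, 3], [0, 1, 5], [0, 0, 1]]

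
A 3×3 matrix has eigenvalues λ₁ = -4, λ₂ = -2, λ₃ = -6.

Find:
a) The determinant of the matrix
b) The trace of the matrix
det = -48, trace = -12

Two standard eigenvalue identities:
- det(A) equals the product of the eigenvalues (counted with multiplicity).
- trace(A) equals the sum of the eigenvalues.
det(A) = (-4)*(-2)*(-6) = -48.
trace(A) = -4 - 2 - 6 = -12.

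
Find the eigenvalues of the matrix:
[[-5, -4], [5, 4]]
λ = -1 and λ = 0

Characteristic equation: det(A - λI) = 0
λ² - (trace)λ + (det) = 0
λ² - (-1)λ + (0) = 0
λ² + 1λ + 0 = 0
Solving: λ = -1, 0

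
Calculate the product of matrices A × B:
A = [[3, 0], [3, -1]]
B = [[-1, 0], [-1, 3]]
[[-3, 0], [-2, -3]]

Matrix multiplication:
C[0][0] = 3×-1 + 0×-1 = -3
C[0][1] = 3×0 + 0×3 = 0
C[1][0] = 3×-1 + -1×-1 = -2
C[1][1] = 3×0 + -1×3 = -3
Result: [[-3, 0], [-2, -3]]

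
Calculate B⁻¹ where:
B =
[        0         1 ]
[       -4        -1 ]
det(B) = 4
B⁻¹ =
[     -1/4      -1/4 ]
[        1         0 ]

For a 2×2 matrix B = [[a, b], [c, d]] with det(B) ≠ 0, B⁻¹ = (1/det(B)) * [[d, -b], [-c, a]].
det(B) = (0)*(-1) - (1)*(-4) = 0 + 4 = 4.
B⁻¹ = (1/4) * [[-1, -1], [4, 0]].
Dividing each entry by 4 and reducing:
B⁻¹ =
[     -1/4      -1/4 ]
[        1         0 ]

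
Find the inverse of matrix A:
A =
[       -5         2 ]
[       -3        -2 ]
det(A) = 16
A⁻¹ =
[     -1/8      -1/8 ]
[     3/16     -5/16 ]

For a 2×2 matrix A = [[a, b], [c, d]] with det(A) ≠ 0, A⁻¹ = (1/det(A)) * [[d, -b], [-c, a]].
det(A) = (-5)*(-2) - (2)*(-3) = 10 + 6 = 16.
A⁻¹ = (1/16) * [[-2, -2], [3, -5]].
Dividing each entry by 16 and reducing:
A⁻¹ =
[     -1/8      -1/8 ]
[     3/16     -5/16 ]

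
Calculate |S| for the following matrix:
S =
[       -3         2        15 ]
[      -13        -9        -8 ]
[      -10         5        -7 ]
det(S) = -2656

Expand along row 0 (cofactor expansion): det(S) = a*(e*i - f*h) - b*(d*i - f*g) + c*(d*h - e*g), where the 3×3 is [[a, b, c], [d, e, f], [g, h, i]].
Minor M_00 = (-9)*(-7) - (-8)*(5) = 63 + 40 = 103.
Minor M_01 = (-13)*(-7) - (-8)*(-10) = 91 - 80 = 11.
Minor M_02 = (-13)*(5) - (-9)*(-10) = -65 - 90 = -155.
det(S) = (-3)*(103) - (2)*(11) + (15)*(-155) = -309 - 22 - 2325 = -2656.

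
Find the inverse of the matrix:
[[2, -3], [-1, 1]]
[[-1, -3], [-1, -2]]

For [[a,b],[c,d]], inverse = (1/det)·[[d,-b],[-c,a]]
det = 2·1 - -3·-1 = -1
Inverse = (1/-1)·[[1, 3], [1, 2]]
        = [[-1, -3], [-1, -2]]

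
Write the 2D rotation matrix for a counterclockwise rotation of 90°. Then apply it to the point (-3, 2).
R = [[0, -1], [1, 0]]; R·(-3, 2) = (-2, -3)

Rotation matrix formula: R(θ) = [[cos θ, -sin θ], [sin θ, cos θ]]
For θ = 90°:
cos(90°) = 0
sin(90°) = 1
R = [[0, -1], [1, 0]]
Apply to (-3, 2): [0·-3 + (-1)·2, 1·-3 + 0·2] = (-2, -3)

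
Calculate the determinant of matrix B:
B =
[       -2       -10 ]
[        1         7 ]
det(B) = -4

For a 2×2 matrix [[a, b], [c, d]], det = a*d - b*c.
det(B) = (-2)*(7) - (-10)*(1) = -14 + 10 = -4.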